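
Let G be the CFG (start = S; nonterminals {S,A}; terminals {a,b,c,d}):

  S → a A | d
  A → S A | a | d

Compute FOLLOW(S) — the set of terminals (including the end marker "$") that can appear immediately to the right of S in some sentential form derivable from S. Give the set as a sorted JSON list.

FIRST iteration:
iter 1:
  A via A→a: +{a}
  A via A→d: +{d}
  S via S→a A: +{a}
  S via S→d: +{d}
  FIRST(S)={a,d}  FIRST(A)={a,d}
iter 2: (no change)
  FIRST(S)={a,d}  FIRST(A)={a,d}

FOLLOW iteration:
initialize: $ ∈ FOLLOW(S)
round 1:
  A→S A: FOLLOW(S) ⊇ FIRST(A) = {a,d}; new: +{a,d}
  S→a A: FOLLOW(A) ⊇ FOLLOW(S) ⊇ {$,a,d}; new: +{$,a,d}
  FOLLOW[S]={$,a,d}  FOLLOW[A]={$,a,d}
round 2: done
  FOLLOW[S]={$,a,d}  FOLLOW[A]={$,a,d}

FOLLOW(S) = ["$", "a", "d"]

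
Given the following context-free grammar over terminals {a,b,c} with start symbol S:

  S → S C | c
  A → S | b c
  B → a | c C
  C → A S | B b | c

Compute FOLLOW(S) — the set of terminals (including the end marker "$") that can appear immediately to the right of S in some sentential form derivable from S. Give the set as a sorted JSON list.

Compute FIRST by fixpoint:
pass 1:
  A via A→b c: +{b}
  B via B→a: +{a}
  B via B→c C: +{c}
  C via C→A S: +{b}
  C via C→B b: +{a,c}
  S via S→c: +{c}
  FIRST[S]={c}  FIRST[A]={b}  FIRST[B]={a,c}  FIRST[C]={a,b,c}
pass 2:
  A via A→S: +{c}
  FIRST[S]={c}  FIRST[A]={b,c}  FIRST[B]={a,c}  FIRST[C]={a,b,c}
pass 3: — fixpoint
  FIRST[S]={c}  FIRST[A]={b,c}  FIRST[B]={a,c}  FIRST[C]={a,b,c}

Compute FOLLOW by fixpoint:
FOLLOW(S) := {$}
iter 1:
  C→A S: FOLLOW(A) ⊇ FIRST(S) = {c}; new: +{c}
  C→B b: FOLLOW(B) ⊇ FIRST(b) = {b}; new: +{b}
  S→S C: FOLLOW(S) ⊇ FIRST(C) = {a,b,c}; new: +{a,b,c}
  S→S C: FOLLOW(C) ⊇ FOLLOW(S) ⊇ {$,a,b,c}; new: +{$,a,b,c}
  FOLLOW(S)={$,a,b,c}  FOLLOW(A)={c}  FOLLOW(B)={b}  FOLLOW(C)={$,a,b,c}
iter 2: (no change)
  FOLLOW(S)={$,a,b,c}  FOLLOW(A)={c}  FOLLOW(B)={b}  FOLLOW(C)={$,a,b,c}

FOLLOW(S) = ["$", "a", "b", "c"]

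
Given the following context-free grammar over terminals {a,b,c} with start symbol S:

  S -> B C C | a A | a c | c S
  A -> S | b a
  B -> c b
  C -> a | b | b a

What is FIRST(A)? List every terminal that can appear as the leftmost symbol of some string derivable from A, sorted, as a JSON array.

FIRST sets, iterate to fixpoint:
[1]
  A via A→b a: +{b}
  B via B→c b: +{c}
  C via C→a: +{a}
  C via C→b: +{b}
  S via S→B C C: +{c}
  S via S→a A: +{a}
  S: {a,c}  A: {b}  B: {c}  C: {a,b}
[2]
  A via A→S: +{a,c}
  S: {a,c}  A: {a,b,c}  B: {c}  C: {a,b}
[3] — fixpoint
  S: {a,c}  A: {a,b,c}  B: {c}  C: {a,b}

FIRST(A) = ["a", "b", "c"]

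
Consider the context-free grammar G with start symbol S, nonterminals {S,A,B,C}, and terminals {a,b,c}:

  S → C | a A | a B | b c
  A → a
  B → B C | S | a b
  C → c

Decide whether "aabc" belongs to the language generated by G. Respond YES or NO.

CNF form of G:
  S -> T0 A | T0 B | T1 T2 | c
  A -> a
  B -> B C | T0 A | T0 B | T0 T1 | T1 T2 | c
  C -> c
  T0 -> a
  T1 -> b
  T2 -> c

CYK table (by increasing span):
  T[0,0] 'a' = {A,T0}  orig:{A}
  T[1,1] 'a' = {A,T0}  orig:{A}
  T[2,2] 'b' = {T1}  orig:{}
  T[3,3] 'c' = {B,C,S,T2}  orig:{B,C,S}
  T[0,1] 'aa' = {B,S}
  T[1,2] 'ab' = {B}
  T[2,3] 'bc' = {B,S}
  T[0,2] 'aab' = {B,S}
  T[1,3] 'abc' = {B,S}
  T[0,3] 'aabc' = {B,S}

S ∈ T[0,3] ⇒ YES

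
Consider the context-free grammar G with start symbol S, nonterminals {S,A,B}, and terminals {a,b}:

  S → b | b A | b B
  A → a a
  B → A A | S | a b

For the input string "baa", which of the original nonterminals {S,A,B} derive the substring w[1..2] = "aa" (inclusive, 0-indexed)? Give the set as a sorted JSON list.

Convert to CNF:
  S -> T1 A | T1 B | b
  A -> T0 T0
  B -> A A | T0 T1 | T1 A | T1 B | b
  T0 -> a
  T1 -> b

CYK table (by increasing span) — only the sub-triangle for w[1..2]:
  cell(1,1) a: {T0}  orig:{}
  cell(2,2) a: {T0}  orig:{}
  cell(1,2) aa: {A}

Original NTs in T[1,2] deriving "aa": ["A"]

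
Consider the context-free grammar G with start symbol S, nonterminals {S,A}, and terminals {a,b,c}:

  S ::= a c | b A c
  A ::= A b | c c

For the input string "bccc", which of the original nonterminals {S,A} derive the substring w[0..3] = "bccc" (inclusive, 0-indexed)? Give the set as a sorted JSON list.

CNF form of G:
  S -> T0 X3 | T2 T1
  A -> A T0 | T1 T1
  T0 -> b
  T1 -> c
  T2 -> a
  X3 -> A T1

CYK table (by increasing span) (cells [i..j] with 0 ≤ i ≤ j ≤ 3 only):
  T[0,0] 'b' = {T0}  orig:{}
  T[1,1] 'c' = {T1}  orig:{}
  T[2,2] 'c' = {T1}  orig:{}
  T[3,3] 'c' = {T1}  orig:{}
  T[0,1] 'bc' = ∅
  T[1,2] 'cc' = {A}
  T[2,3] 'cc' = {A}
  T[0,2] 'bcc' = ∅
  T[1,3] 'ccc' = {X3}  orig:{}
  T[0,3] 'bccc' = {S}

Original NTs in T[0,3] deriving "bccc": ["S"]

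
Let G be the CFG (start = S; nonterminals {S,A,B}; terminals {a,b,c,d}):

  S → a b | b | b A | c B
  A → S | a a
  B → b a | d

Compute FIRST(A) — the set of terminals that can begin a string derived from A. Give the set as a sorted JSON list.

FIRST iteration:
round 1:
  A via A→a a: +{a}
  B via B→b a: +{b}
  B via B→d: +{d}
  S via S→a b: +{a}
  S via S→b: +{b}
  S via S→c B: +{c}
  FIRST(S)={a,b,c}  FIRST(A)={a}  FIRST(B)={b,d}
round 2:
  A via A→S: +{b,c}
  FIRST(S)={a,b,c}  FIRST(A)={a,b,c}  FIRST(B)={b,d}
round 3: (no change)
  FIRST(S)={a,b,c}  FIRST(A)={a,b,c}  FIRST(B)={b,d}

FIRST(A) = ["a", "b", "c"]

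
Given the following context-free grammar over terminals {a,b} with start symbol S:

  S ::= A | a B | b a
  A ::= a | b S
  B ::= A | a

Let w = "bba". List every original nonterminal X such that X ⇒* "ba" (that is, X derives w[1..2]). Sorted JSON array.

Convert to CNF:
  S -> T0 S | T0 T1 | T1 B | a
  A -> T0 S | a
  B -> T0 S | a
  T0 -> b
  T1 -> a

Fill CYK table bottom-up (cells [i..j] with 1 ≤ i ≤ j ≤ 2 only):
  [1..1]={T0}  "b"  orig:{}
  [2..2]={A,B,S,T1}  "a"  orig:{A,B,S}
  [1..2]={A,B,S}  "ba"

Original NTs in T[1,2] deriving "ba": ["A", "B", "S"]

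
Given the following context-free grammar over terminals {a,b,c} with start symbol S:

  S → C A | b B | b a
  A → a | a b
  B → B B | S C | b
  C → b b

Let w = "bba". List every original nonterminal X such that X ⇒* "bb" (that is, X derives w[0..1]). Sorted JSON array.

Convert to CNF:
  S -> C A | T1 B | T1 T0
  A -> T0 T1 | a
  B -> B B | S C | b
  C -> T1 T1
  T0 -> a
  T1 -> b

CYK table (by increasing span) — only the sub-triangle for w[0..1]:
  T[0,0] 'b' = {B,T1}  orig:{B}
  T[1,1] 'b' = {B,T1}  orig:{B}
  T[0,1] 'bb' = {B,C,S}

Original NTs in T[0,1] deriving "bb": ["B", "C", "S"]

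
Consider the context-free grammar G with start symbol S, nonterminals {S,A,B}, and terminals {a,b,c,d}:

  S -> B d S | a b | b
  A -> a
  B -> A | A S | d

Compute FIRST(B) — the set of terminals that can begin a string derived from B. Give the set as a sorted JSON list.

FIRST iteration:
round 1:
  A via A→a: +{a}
  B via B→A: +{a}
  B via B→d: +{d}
  S via S→B d S: +{a,d}
  S via S→b: +{b}
  FIRST[S]={a,b,d}  FIRST[A]={a}  FIRST[B]={a,d}
round 2: (no change)
  FIRST[S]={a,b,d}  FIRST[A]={a}  FIRST[B]={a,d}

FIRST(B) = ["a", "d"]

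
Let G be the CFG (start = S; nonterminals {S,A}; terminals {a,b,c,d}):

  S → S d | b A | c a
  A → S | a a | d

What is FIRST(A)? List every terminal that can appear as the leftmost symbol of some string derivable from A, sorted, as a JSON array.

Compute FIRST by fixpoint:
iter 1:
  A via A→a a: +{a}
  A via A→d: +{d}
  S via S→b A: +{b}
  S via S→c a: +{c}
  S: {b,c}  A: {a,d}
iter 2:
  A via A→S: +{b,c}
  S: {b,c}  A: {a,b,c,d}
iter 3: done
  S: {b,c}  A: {a,b,c,d}

FIRST(A) = ["a", "b", "c", "d"]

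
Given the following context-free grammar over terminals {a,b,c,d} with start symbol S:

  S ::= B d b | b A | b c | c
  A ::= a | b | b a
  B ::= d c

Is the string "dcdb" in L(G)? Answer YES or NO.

Convert to CNF:
  S -> B X4 | T0 A | T0 T3 | c
  A -> T0 T1 | a | b
  B -> T2 T3
  T0 -> b
  T1 -> a
  T2 -> d
  T3 -> c
  X4 -> T2 T0

Fill CYK table bottom-up:
  [0..0]={T2}  "d"  orig:{}
  [1..1]={S,T3}  "c"  orig:{S}
  [2..2]={T2}  "d"  orig:{}
  [3..3]={A,T0}  "b"  orig:{A}
  [0..1]={B}  "dc"
  [1..2]=∅  "cd"
  [2..3]={X4}  "db"  orig:{}
  [0..2]=∅  "dcd"
  [1..3]=∅  "cdb"
  [0..3]={S}  "dcdb"

S ∈ T[0,3] ⇒ YES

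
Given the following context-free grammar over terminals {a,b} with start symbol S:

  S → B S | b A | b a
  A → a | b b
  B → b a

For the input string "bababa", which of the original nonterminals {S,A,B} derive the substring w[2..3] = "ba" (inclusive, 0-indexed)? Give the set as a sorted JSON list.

CNF form of G:
  S -> B S | T0 A | T0 T1
  A -> T0 T0 | a
  B -> T0 T1
  T0 -> b
  T1 -> a

Fill CYK table bottom-up — only the sub-triangle for w[2..3]:
  cell(2,2) b: {T0}  orig:{}
  cell(3,3) a: {A,T1}  orig:{A}
  cell(2,3) ba: {B,S}

Original NTs in T[2,3] deriving "ba": ["B", "S"]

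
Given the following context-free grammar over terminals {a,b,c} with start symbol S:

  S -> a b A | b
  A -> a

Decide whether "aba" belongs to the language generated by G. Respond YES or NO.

CNF form of G:
  S -> T0 X2 | b
  A -> a
  T0 -> a
  T1 -> b
  X2 -> T1 A

CYK table (by increasing span):
  cell(0,0) a: {A,T0}  orig:{A}
  cell(1,1) b: {S,T1}  orig:{S}
  cell(2,2) a: {A,T0}  orig:{A}
  cell(0,1) ab: ∅
  cell(1,2) ba: {X2}  orig:{}
  cell(0,2) aba: {S}

S ∈ T[0,2] ⇒ YES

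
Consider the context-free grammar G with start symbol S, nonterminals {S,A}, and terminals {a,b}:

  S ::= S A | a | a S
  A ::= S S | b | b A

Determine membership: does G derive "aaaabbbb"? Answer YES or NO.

CNF form of G:
  S -> S A | T1 S | a
  A -> S S | T0 A | b
  T0 -> b
  T1 -> a

Fill CYK table bottom-up:
  cell(0,0) a: {S,T1}  orig:{S}
  cell(1,1) a: {S,T1}  orig:{S}
  cell(2,2) a: {S,T1}  orig:{S}
  cell(3,3) a: {S,T1}  orig:{S}
  cell(4,4) b: {A,T0}  orig:{A}
  cell(5,5) b: {A,T0}  orig:{A}
  cell(6,6) b: {A,T0}  orig:{A}
  cell(7,7) b: {A,T0}  orig:{A}
  cell(0,1) aa: {A,S}
  cell(1,2) aa: {A,S}
  cell(2,3) aa: {A,S}
  cell(3,4) ab: {S}
  cell(4,5) bb: {A}
  cell(5,6) bb: {A}
  cell(6,7) bb: {A}
  cell(0,2) aaa: {A,S}
  cell(1,3) aaa: {A,S}
  cell(2,4) aab: {A,S}
  cell(3,5) abb: {S}
  cell(4,6) bbb: {A}
  cell(5,7) bbb: {A}
  cell(0,3) aaaa: {A,S}
  cell(1,4) aaab: {A,S}
  cell(2,5) aabb: {A,S}
  cell(3,6) abbb: {S}
  cell(4,7) bbbb: {A}
  cell(0,4) aaaab: {A,S}
  cell(1,5) aaabb: {A,S}
  cell(2,6) aabbb: {A,S}
  cell(3,7) abbbb: {S}
  cell(0,5) aaaabb: {A,S}
  cell(1,6) aaabbb: {A,S}
  cell(2,7) aabbbb: {A,S}
  cell(0,6) aaaabbb: {A,S}
  cell(1,7) aaabbbb: {A,S}
  cell(0,7) aaaabbbb: {A,S}

S ∈ T[0,7] ⇒ YES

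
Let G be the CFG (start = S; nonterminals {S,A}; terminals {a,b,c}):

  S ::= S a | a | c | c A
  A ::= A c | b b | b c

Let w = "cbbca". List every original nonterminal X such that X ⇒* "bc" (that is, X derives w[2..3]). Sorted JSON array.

CNF form of G:
  S -> S T2 | T0 A | a | c
  A -> A T0 | T1 T0 | T1 T1
  T0 -> c
  T1 -> b
  T2 -> a

CYK fill, restricted to cells inside w[2..3]:
  T[2,2] 'b' = {T1}  orig:{}
  T[3,3] 'c' = {S,T0}  orig:{S}
  T[2,3] 'bc' = {A}

Original NTs in T[2,3] deriving "bc": ["A"]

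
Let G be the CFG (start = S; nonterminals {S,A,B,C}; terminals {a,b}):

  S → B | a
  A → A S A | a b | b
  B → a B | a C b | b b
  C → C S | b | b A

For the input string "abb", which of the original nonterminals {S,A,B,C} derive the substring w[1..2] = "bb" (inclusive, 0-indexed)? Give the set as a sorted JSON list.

CNF form of G:
  S -> T0 B | T0 X4 | T1 T1 | a
  A -> A X2 | T0 T1 | b
  B -> T0 B | T0 X3 | T1 T1
  C -> C S | T1 A | b
  T0 -> a
  T1 -> b
  X2 -> S A
  X3 -> C T1
  X4 -> C T1

Fill CYK table bottom-up — only the sub-triangle for w[1..2]:
  [1..1]={A,C,T1}  "b"  orig:{A,C}
  [2..2]={A,C,T1}  "b"  orig:{A,C}
  [1..2]={B,C,S,X3,X4}  "bb"  orig:{B,C,S}

Original NTs in T[1,2] deriving "bb": ["B", "C", "S"]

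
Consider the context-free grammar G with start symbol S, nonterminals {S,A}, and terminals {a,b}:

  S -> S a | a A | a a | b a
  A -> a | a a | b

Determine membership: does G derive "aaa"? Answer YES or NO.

Convert to CNF:
  S -> S T0 | T0 A | T0 T0 | T1 T0
  A -> T0 T0 | a | b
  T0 -> a
  T1 -> b

Fill CYK table bottom-up:
  [0..0]={A,T0}  "a"  orig:{A}
  [1..1]={A,T0}  "a"  orig:{A}
  [2..2]={A,T0}  "a"  orig:{A}
  [0..1]={A,S}  "aa"
  [1..2]={A,S}  "aa"
  [0..2]={S}  "aaa"

S ∈ T[0,2] ⇒ YES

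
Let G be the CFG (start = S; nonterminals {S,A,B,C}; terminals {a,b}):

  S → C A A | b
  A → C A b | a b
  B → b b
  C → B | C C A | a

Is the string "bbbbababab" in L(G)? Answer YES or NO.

CNF form of G:
  S -> C X4 | b
  A -> C X2 | T1 T0
  B -> T0 T0
  C -> C X3 | T0 T0 | a
  T0 -> b
  T1 -> a
  X2 -> A T0
  X3 -> C A
  X4 -> A A

CYK table (by increasing span):
  T[0,0] 'b' = {S,T0}  orig:{S}
  T[1,1] 'b' = {S,T0}  orig:{S}
  T[2,2] 'b' = {S,T0}  orig:{S}
  T[3,3] 'b' = {S,T0}  orig:{S}
  T[4,4] 'a' = {C,T1}  orig:{C}
  T[5,5] 'b' = {S,T0}  orig:{S}
  T[6,6] 'a' = {C,T1}  orig:{C}
  T[7,7] 'b' = {S,T0}  orig:{S}
  T[8,8] 'a' = {C,T1}  orig:{C}
  T[9,9] 'b' = {S,T0}  orig:{S}
  T[0,1] 'bb' = {B,C}
  T[1,2] 'bb' = {B,C}
  T[2,3] 'bb' = {B,C}
  T[3,4] 'ba' = ∅
  T[4,5] 'ab' = {A}
  T[5,6] 'ba' = ∅
  T[6,7] 'ab' = {A}
  T[7,8] 'ba' = ∅
  T[8,9] 'ab' = {A}
  T[0,2] 'bbb' = ∅
  T[1,3] 'bbb' = ∅
  T[2,4] 'bba' = ∅
  T[3,5] 'bab' = ∅
  T[4,6] 'aba' = ∅
  T[5,7] 'bab' = ∅
  T[6,8] 'aba' = ∅
  T[7,9] 'bab' = ∅
  T[0,3] 'bbbb' = ∅
  T[1,4] 'bbba' = ∅
  T[2,5] 'bbab' = {X3}  orig:{}
  T[3,6] 'baba' = ∅
  T[4,7] 'abab' = {X4}  orig:{}
  T[5,8] 'baba' = ∅
  T[6,9] 'abab' = {X4}  orig:{}
  T[0,4] 'bbbba' = ∅
  T[1,5] 'bbbab' = ∅
  T[2,6] 'bbaba' = ∅
  T[3,7] 'babab' = ∅
  T[4,8] 'ababa' = ∅
  T[5,9] 'babab' = ∅
  T[0,5] 'bbbbab' = {C}
  T[1,6] 'bbbaba' = ∅
  T[2,7] 'bbabab' = {S}
  T[3,8] 'bababa' = ∅
  T[4,9] 'ababab' = ∅
  T[0,6] 'bbbbaba' = ∅
  T[1,7] 'bbbabab' = ∅
  T[2,8] 'bbababa' = ∅
  T[3,9] 'bababab' = ∅
  T[0,7] 'bbbbabab' = {X3}  orig:{}
  T[1,8] 'bbbababa' = ∅
  T[2,9] 'bbababab' = ∅
  T[0,8] 'bbbbababa' = ∅
  T[1,9] 'bbbababab' = ∅
  T[0,9] 'bbbbababab' = {S}

S ∈ T[0,9] ⇒ YES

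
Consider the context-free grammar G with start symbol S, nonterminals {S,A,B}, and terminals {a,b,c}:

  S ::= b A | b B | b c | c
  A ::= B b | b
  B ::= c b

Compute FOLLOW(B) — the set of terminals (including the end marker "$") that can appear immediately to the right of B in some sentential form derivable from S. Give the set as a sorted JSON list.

Compute FIRST by fixpoint:
[1]
  A via A→b: +{b}
  B via B→c b: +{c}
  S via S→b A: +{b}
  S via S→c: +{c}
  FIRST[S]={b,c}  FIRST[A]={b}  FIRST[B]={c}
[2]
  A via A→B b: +{c}
  FIRST[S]={b,c}  FIRST[A]={b,c}  FIRST[B]={c}
[3] — fixpoint
  FIRST[S]={b,c}  FIRST[A]={b,c}  FIRST[B]={c}

FOLLOW sets:
seed FOLLOW(S) with $
pass 1:
  A→B b: FOLLOW(B) ⊇ FIRST(b) = {b}; new: +{b}
  S→b A: FOLLOW(A) ⊇ FOLLOW(S) ⊇ {$}; new: +{$}
  S→b B: FOLLOW(B) ⊇ FOLLOW(S) ⊇ {$}; new: +{$}
  FOLLOW[S]={$}  FOLLOW[A]={$}  FOLLOW[B]={$,b}
pass 2: (no change)
  FOLLOW[S]={$}  FOLLOW[A]={$}  FOLLOW[B]={$,b}

FOLLOW(B) = ["$", "b"]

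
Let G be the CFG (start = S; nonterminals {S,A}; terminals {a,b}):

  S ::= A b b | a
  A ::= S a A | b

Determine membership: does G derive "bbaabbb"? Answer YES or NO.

CNF form of G:
  S -> A X3 | a
  A -> S X2 | b
  T0 -> a
  T1 -> b
  X2 -> T0 A
  X3 -> T1 T1

CYK table (by increasing span):
  cell(0,0) b: {A,T1}  orig:{A}
  cell(1,1) b: {A,T1}  orig:{A}
  cell(2,2) a: {S,T0}  orig:{S}
  cell(3,3) a: {S,T0}  orig:{S}
  cell(4,4) b: {A,T1}  orig:{A}
  cell(5,5) b: {A,T1}  orig:{A}
  cell(6,6) b: {A,T1}  orig:{A}
  cell(0,1) bb: {X3}  orig:{}
  cell(1,2) ba: ∅
  cell(2,3) aa: ∅
  cell(3,4) ab: {X2}  orig:{}
  cell(4,5) bb: {X3}  orig:{}
  cell(5,6) bb: {X3}  orig:{}
  cell(0,2) bba: ∅
  cell(1,3) baa: ∅
  cell(2,4) aab: {A}
  cell(3,5) abb: ∅
  cell(4,6) bbb: {S}
  cell(0,3) bbaa: ∅
  cell(1,4) baab: ∅
  cell(2,5) aabb: ∅
  cell(3,6) abbb: ∅
  cell(0,4) bbaab: ∅
  cell(1,5) baabb: ∅
  cell(2,6) aabbb: {S}
  cell(0,5) bbaabb: ∅
  cell(1,6) baabbb: ∅
  cell(0,6) bbaabbb: ∅

S ∉ T[0,6] ⇒ NO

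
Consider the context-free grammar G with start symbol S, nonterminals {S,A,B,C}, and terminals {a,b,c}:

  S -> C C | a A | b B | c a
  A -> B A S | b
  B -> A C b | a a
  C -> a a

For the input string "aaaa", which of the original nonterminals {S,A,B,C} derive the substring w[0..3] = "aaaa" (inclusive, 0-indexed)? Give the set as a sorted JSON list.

Convert to CNF:
  S -> C C | T0 B | T1 A | T2 T1
  A -> B X3 | b
  B -> A X4 | T1 T1
  C -> T1 T1
  T0 -> b
  T1 -> a
  T2 -> c
  X3 -> A S
  X4 -> C T0

CYK table (by increasing span) (cells [i..j] with 0 ≤ i ≤ j ≤ 3 only):
  cell(0,0) a: {T1}  orig:{}
  cell(1,1) a: {T1}  orig:{}
  cell(2,2) a: {T1}  orig:{}
  cell(3,3) a: {T1}  orig:{}
  cell(0,1) aa: {B,C}
  cell(1,2) aa: {B,C}
  cell(2,3) aa: {B,C}
  cell(0,2) aaa: ∅
  cell(1,3) aaa: ∅
  cell(0,3) aaaa: {S}

Original NTs in T[0,3] deriving "aaaa": ["S"]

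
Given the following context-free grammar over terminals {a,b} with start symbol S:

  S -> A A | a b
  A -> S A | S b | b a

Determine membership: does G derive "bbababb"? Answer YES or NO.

Convert to CNF:
  S -> A A | T1 T0
  A -> S A | S T0 | T0 T1
  T0 -> b
  T1 -> a

CYK fill:
  cell(0,0) b: {T0}  orig:{}
  cell(1,1) b: {T0}  orig:{}
  cell(2,2) a: {T1}  orig:{}
  cell(3,3) b: {T0}  orig:{}
  cell(4,4) a: {T1}  orig:{}
  cell(5,5) b: {T0}  orig:{}
  cell(6,6) b: {T0}  orig:{}
  cell(0,1) bb: ∅
  cell(1,2) ba: {A}
  cell(2,3) ab: {S}
  cell(3,4) ba: {A}
  cell(4,5) ab: {S}
  cell(5,6) bb: ∅
  cell(0,2) bba: ∅
  cell(1,3) bab: ∅
  cell(2,4) aba: ∅
  cell(3,5) bab: ∅
  cell(4,6) abb: {A}
  cell(0,3) bbab: ∅
  cell(1,4) baba: {S}
  cell(2,5) abab: ∅
  cell(3,6) babb: ∅
  cell(0,4) bbaba: ∅
  cell(1,5) babab: {A}
  cell(2,6) ababb: {A}
  cell(0,5) bbabab: ∅
  cell(1,6) bababb: ∅
  cell(0,6) bbababb: ∅

S ∉ T[0,6] ⇒ NO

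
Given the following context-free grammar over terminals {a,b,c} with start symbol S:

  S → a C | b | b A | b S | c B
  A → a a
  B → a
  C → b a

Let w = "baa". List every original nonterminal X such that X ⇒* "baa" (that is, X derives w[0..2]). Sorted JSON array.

Convert to CNF:
  S -> T0 C | T1 A | T1 S | T2 B | b
  A -> T0 T0
  B -> a
  C -> T1 T0
  T0 -> a
  T1 -> b
  T2 -> c

Fill CYK table bottom-up, restricted to cells inside w[0..2]:
  cell(0,0) b: {S,T1}  orig:{S}
  cell(1,1) a: {B,T0}  orig:{B}
  cell(2,2) a: {B,T0}  orig:{B}
  cell(0,1) ba: {C}
  cell(1,2) aa: {A}
  cell(0,2) baa: {S}

Original NTs in T[0,2] deriving "baa": ["S"]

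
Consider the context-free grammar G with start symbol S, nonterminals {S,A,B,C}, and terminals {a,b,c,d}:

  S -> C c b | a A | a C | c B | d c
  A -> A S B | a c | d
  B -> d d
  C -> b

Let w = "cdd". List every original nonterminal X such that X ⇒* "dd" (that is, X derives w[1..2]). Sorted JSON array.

CNF form of G:
  S -> C X5 | T0 A | T0 C | T1 B | T2 T1
  A -> A X4 | T0 T1 | d
  B -> T2 T2
  C -> b
  T0 -> a
  T1 -> c
  T2 -> d
  T3 -> b
  X4 -> S B
  X5 -> T1 T3

CYK fill — only the sub-triangle for w[1..2]:
  T[1,1] 'd' = {A,T2}  orig:{A}
  T[2,2] 'd' = {A,T2}  orig:{A}
  T[1,2] 'dd' = {B}

Original NTs in T[1,2] deriving "dd": ["B"]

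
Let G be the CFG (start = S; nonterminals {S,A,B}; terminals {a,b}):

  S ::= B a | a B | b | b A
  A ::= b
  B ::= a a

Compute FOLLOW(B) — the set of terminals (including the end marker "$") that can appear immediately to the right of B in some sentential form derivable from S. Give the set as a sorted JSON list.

FIRST iteration:
pass 1:
  A via A→b: +{b}
  B via B→a a: +{a}
  S via S→B a: +{a}
  S via S→b: +{b}
  FIRST[S]={a,b}  FIRST[A]={b}  FIRST[B]={a}
pass 2: — fixpoint
  FIRST[S]={a,b}  FIRST[A]={b}  FIRST[B]={a}

FOLLOW sets:
FOLLOW(S) := {$}
pass 1:
  S→B a: FOLLOW(B) ⊇ FIRST(a) = {a}; new: +{a}
  S→a B: FOLLOW(B) ⊇ FOLLOW(S) ⊇ {$}; new: +{$}
  S→b A: FOLLOW(A) ⊇ FOLLOW(S) ⊇ {$}; new: +{$}
  S: {$}  A: {$}  B: {$,a}
pass 2: — fixpoint
  S: {$}  A: {$}  B: {$,a}

FOLLOW(B) = ["$", "a"]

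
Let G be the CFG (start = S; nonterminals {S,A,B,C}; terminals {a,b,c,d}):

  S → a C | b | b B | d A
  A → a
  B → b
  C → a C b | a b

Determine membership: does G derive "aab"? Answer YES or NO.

Convert to CNF:
  S -> T0 C | T1 B | T2 A | b
  A -> a
  B -> b
  C -> T0 T1 | T0 X3
  T0 -> a
  T1 -> b
  T2 -> d
  X3 -> C T1

CYK table (by increasing span):
  T[0,0] 'a' = {A,T0}  orig:{A}
  T[1,1] 'a' = {A,T0}  orig:{A}
  T[2,2] 'b' = {B,S,T1}  orig:{B,S}
  T[0,1] 'aa' = ∅
  T[1,2] 'ab' = {C}
  T[0,2] 'aab' = {S}

S ∈ T[0,2] ⇒ YES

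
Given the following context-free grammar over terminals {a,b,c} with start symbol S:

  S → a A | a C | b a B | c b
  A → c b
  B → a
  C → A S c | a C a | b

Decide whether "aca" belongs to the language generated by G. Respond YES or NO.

Convert to CNF:
  S -> T0 T1 | T1 X5 | T2 A | T2 C
  A -> T0 T1
  B -> a
  C -> A X3 | T2 X4 | b
  T0 -> c
  T1 -> b
  T2 -> a
  X3 -> S T0
  X4 -> C T2
  X5 -> T2 B

CYK table (by increasing span):
  cell(0,0) a: {B,T2}  orig:{B}
  cell(1,1) c: {T0}  orig:{}
  cell(2,2) a: {B,T2}  orig:{B}
  cell(0,1) ac: ∅
  cell(1,2) ca: ∅
  cell(0,2) aca: ∅

S ∉ T[0,2] ⇒ NO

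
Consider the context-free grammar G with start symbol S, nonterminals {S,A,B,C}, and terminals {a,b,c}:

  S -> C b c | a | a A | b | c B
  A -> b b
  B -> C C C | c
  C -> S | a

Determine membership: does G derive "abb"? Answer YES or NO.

CNF form of G:
  S -> C X5 | T1 B | T2 A | a | b
  A -> T0 T0
  B -> C X3 | c
  C -> C X4 | T1 B | T2 A | a | b
  T0 -> b
  T1 -> c
  T2 -> a
  X3 -> C C
  X4 -> T0 T1
  X5 -> T0 T1

Fill CYK table bottom-up:
  T[0,0] 'a' = {C,S,T2}  orig:{C,S}
  T[1,1] 'b' = {C,S,T0}  orig:{C,S}
  T[2,2] 'b' = {C,S,T0}  orig:{C,S}
  T[0,1] 'ab' = {X3}  orig:{}
  T[1,2] 'bb' = {A,X3}  orig:{A}
  T[0,2] 'abb' = {B,C,S}

S ∈ T[0,2] ⇒ YES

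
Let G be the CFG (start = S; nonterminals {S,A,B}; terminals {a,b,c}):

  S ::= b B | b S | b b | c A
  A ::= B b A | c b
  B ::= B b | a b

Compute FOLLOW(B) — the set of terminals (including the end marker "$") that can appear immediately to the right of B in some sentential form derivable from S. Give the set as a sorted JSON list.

Compute FIRST by fixpoint:
iter 1:
  A via A→c b: +{c}
  B via B→a b: +{a}
  S via S→b B: +{b}
  S via S→c A: +{c}
  FIRST(S)={b,c}  FIRST(A)={c}  FIRST(B)={a}
iter 2:
  A via A→B b A: +{a}
  FIRST(S)={b,c}  FIRST(A)={a,c}  FIRST(B)={a}
iter 3: done
  FIRST(S)={b,c}  FIRST(A)={a,c}  FIRST(B)={a}

Compute FOLLOW by fixpoint:
seed FOLLOW(S) with $
pass 1:
  A→B b A: FOLLOW(B) ⊇ FIRST(b) = {b}; new: +{b}
  S→b B: FOLLOW(B) ⊇ FOLLOW(S) ⊇ {$}; new: +{$}
  S→c A: FOLLOW(A) ⊇ FOLLOW(S) ⊇ {$}; new: +{$}
  S: {$}  A: {$}  B: {$,b}
pass 2: — fixpoint
  S: {$}  A: {$}  B: {$,b}

FOLLOW(B) = ["$", "b"]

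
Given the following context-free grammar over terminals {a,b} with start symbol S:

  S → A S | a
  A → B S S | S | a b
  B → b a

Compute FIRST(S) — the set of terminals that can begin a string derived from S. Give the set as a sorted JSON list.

FIRST sets, iterate to fixpoint:
pass 1:
  A via A→a b: +{a}
  B via B→b a: +{b}
  S via S→A S: +{a}
  S: {a}  A: {a}  B: {b}
pass 2:
  A via A→B S S: +{b}
  S via S→A S: +{b}
  S: {a,b}  A: {a,b}  B: {b}
pass 3: done
  S: {a,b}  A: {a,b}  B: {b}

FIRST(S) = ["a", "b"]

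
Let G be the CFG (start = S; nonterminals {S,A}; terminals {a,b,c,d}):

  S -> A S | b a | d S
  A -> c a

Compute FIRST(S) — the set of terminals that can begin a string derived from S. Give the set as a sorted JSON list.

Compute FIRST by fixpoint:
[1]
  A via A→c a: +{c}
  S via S→A S: +{c}
  S via S→b a: +{b}
  S via S→d S: +{d}
  S: {b,c,d}  A: {c}
[2] (stable)
  S: {b,c,d}  A: {c}

FIRST(S) = ["b", "c", "d"]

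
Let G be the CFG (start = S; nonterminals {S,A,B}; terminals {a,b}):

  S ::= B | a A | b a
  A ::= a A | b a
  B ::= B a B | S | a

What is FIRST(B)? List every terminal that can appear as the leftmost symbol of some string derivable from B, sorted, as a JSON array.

FIRST iteration:
iter 1:
  A via A→a A: +{a}
  A via A→b a: +{b}
  B via B→a: +{a}
  S via S→B: +{a}
  S via S→b a: +{b}
  FIRST[S]={a,b}  FIRST[A]={a,b}  FIRST[B]={a}
iter 2:
  B via B→S: +{b}
  FIRST[S]={a,b}  FIRST[A]={a,b}  FIRST[B]={a,b}
iter 3: done
  FIRST[S]={a,b}  FIRST[A]={a,b}  FIRST[B]={a,b}

FIRST(B) = ["a", "b"]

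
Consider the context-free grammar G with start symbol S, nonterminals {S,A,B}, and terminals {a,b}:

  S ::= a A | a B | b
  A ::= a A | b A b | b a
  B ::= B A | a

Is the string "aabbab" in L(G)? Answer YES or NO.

Convert to CNF:
  S -> T0 A | T0 B | b
  A -> T0 A | T1 T0 | T1 X2
  B -> B A | a
  T0 -> a
  T1 -> b
  X2 -> A T1

Fill CYK table bottom-up:
  [0..0]={B,T0}  "a"  orig:{B}
  [1..1]={B,T0}  "a"  orig:{B}
  [2..2]={S,T1}  "b"  orig:{S}
  [3..3]={S,T1}  "b"  orig:{S}
  [4..4]={B,T0}  "a"  orig:{B}
  [5..5]={S,T1}  "b"  orig:{S}
  [0..1]={S}  "aa"
  [1..2]=∅  "ab"
  [2..3]=∅  "bb"
  [3..4]={A}  "ba"
  [4..5]=∅  "ab"
  [0..2]=∅  "aab"
  [1..3]=∅  "abb"
  [2..4]=∅  "bba"
  [3..5]={X2}  "bab"  orig:{}
  [0..3]=∅  "aabb"
  [1..4]=∅  "abba"
  [2..5]={A}  "bbab"
  [0..4]=∅  "aabba"
  [1..5]={A,B,S}  "abbab"
  [0..5]={A,B,S}  "aabbab"

S ∈ T[0,5] ⇒ YES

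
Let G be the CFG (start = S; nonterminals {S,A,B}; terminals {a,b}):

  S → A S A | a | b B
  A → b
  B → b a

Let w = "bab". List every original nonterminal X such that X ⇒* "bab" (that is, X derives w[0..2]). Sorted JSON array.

Convert to CNF:
  S -> A X2 | T0 B | a
  A -> b
  B -> T0 T1
  T0 -> b
  T1 -> a
  X2 -> S A

CYK table (by increasing span), restricted to cells inside w[0..2]:
  cell(0,0) b: {A,T0}  orig:{A}
  cell(1,1) a: {S,T1}  orig:{S}
  cell(2,2) b: {A,T0}  orig:{A}
  cell(0,1) ba: {B}
  cell(1,2) ab: {X2}  orig:{}
  cell(0,2) bab: {S}

Original NTs in T[0,2] deriving "bab": ["S"]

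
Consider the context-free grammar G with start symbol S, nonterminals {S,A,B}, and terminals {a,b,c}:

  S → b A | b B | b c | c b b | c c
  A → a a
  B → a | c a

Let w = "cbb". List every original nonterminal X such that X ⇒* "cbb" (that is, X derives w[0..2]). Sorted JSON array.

Convert to CNF:
  S -> T1 T1 | T1 X3 | T2 A | T2 B | T2 T1
  A -> T0 T0
  B -> T1 T0 | a
  T0 -> a
  T1 -> c
  T2 -> b
  X3 -> T2 T2

Fill CYK table bottom-up (cells [i..j] with 0 ≤ i ≤ j ≤ 2 only):
  [0..0]={T1}  "c"  orig:{}
  [1..1]={T2}  "b"  orig:{}
  [2..2]={T2}  "b"  orig:{}
  [0..1]=∅  "cb"
  [1..2]={X3}  "bb"  orig:{}
  [0..2]={S}  "cbb"

Original NTs in T[0,2] deriving "cbb": ["S"]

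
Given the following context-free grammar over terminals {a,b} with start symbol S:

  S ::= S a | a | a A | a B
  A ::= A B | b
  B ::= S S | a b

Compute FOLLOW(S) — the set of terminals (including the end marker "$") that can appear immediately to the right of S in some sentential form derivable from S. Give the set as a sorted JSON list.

Compute FIRST by fixpoint:
round 1:
  A via A→b: +{b}
  B via B→a b: +{a}
  S via S→a: +{a}
  FIRST[S]={a}  FIRST[A]={b}  FIRST[B]={a}
round 2: — fixpoint
  FIRST[S]={a}  FIRST[A]={b}  FIRST[B]={a}

Compute FOLLOW by fixpoint:
initialize: $ ∈ FOLLOW(S)
[1]
  A→A B: FOLLOW(A) ⊇ FIRST(B) = {a}; new: +{a}
  A→A B: FOLLOW(B) ⊇ FOLLOW(A) ⊇ {a}; new: +{a}
  B→S S: FOLLOW(S) ⊇ FIRST(S) = {a}; new: +{a}
  S→a A: FOLLOW(A) ⊇ FOLLOW(S) ⊇ {$,a}; new: +{$}
  S→a B: FOLLOW(B) ⊇ FOLLOW(S) ⊇ {$,a}; new: +{$}
  S: {$,a}  A: {$,a}  B: {$,a}
[2] (stable)
  S: {$,a}  A: {$,a}  B: {$,a}

FOLLOW(S) = ["$", "a"]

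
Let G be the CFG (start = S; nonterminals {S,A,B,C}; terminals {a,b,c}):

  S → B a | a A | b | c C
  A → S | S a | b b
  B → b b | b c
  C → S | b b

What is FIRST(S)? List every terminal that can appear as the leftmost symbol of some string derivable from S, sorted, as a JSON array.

Compute FIRST by fixpoint:
[1]
  A via A→b b: +{b}
  B via B→b b: +{b}
  C via C→b b: +{b}
  S via S→B a: +{b}
  S via S→a A: +{a}
  S via S→c C: +{c}
  FIRST(S)={a,b,c}  FIRST(A)={b}  FIRST(B)={b}  FIRST(C)={b}
[2]
  A via A→S: +{a,c}
  C via C→S: +{a,c}
  FIRST(S)={a,b,c}  FIRST(A)={a,b,c}  FIRST(B)={b}  FIRST(C)={a,b,c}
[3] done
  FIRST(S)={a,b,c}  FIRST(A)={a,b,c}  FIRST(B)={b}  FIRST(C)={a,b,c}

FIRST(S) = ["a", "b", "c"]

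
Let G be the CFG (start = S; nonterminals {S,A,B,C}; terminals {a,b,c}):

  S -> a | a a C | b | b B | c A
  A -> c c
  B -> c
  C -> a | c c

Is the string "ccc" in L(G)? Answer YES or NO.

CNF form of G:
  S -> T0 A | T1 X3 | T2 B | a | b
  A -> T0 T0
  B -> c
  C -> T0 T0 | a
  T0 -> c
  T1 -> a
  T2 -> b
  X3 -> T1 C

CYK fill:
  cell(0,0) c: {B,T0}  orig:{B}
  cell(1,1) c: {B,T0}  orig:{B}
  cell(2,2) c: {B,T0}  orig:{B}
  cell(0,1) cc: {A,C}
  cell(1,2) cc: {A,C}
  cell(0,2) ccc: {S}

S ∈ T[0,2] ⇒ YES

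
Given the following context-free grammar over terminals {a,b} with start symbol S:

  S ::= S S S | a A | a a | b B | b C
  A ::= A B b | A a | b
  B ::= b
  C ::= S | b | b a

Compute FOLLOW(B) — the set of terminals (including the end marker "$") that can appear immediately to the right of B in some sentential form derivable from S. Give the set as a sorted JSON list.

FIRST sets, iterate to fixpoint:
pass 1:
  A via A→b: +{b}
  B via B→b: +{b}
  C via C→b: +{b}
  S via S→a A: +{a}
  S via S→b B: +{b}
  FIRST[S]={a,b}  FIRST[A]={b}  FIRST[B]={b}  FIRST[C]={b}
pass 2:
  C via C→S: +{a}
  FIRST[S]={a,b}  FIRST[A]={b}  FIRST[B]={b}  FIRST[C]={a,b}
pass 3: — fixpoint
  FIRST[S]={a,b}  FIRST[A]={b}  FIRST[B]={b}  FIRST[C]={a,b}

Compute FOLLOW by fixpoint:
seed FOLLOW(S) with $
[1]
  A→A B b: FOLLOW(A) ⊇ FIRST(B) = {b}; new: +{b}
  A→A B b: FOLLOW(B) ⊇ FIRST(b) = {b}; new: +{b}
  A→A a: FOLLOW(A) ⊇ FIRST(a) = {a}; new: +{a}
  S→S S S: FOLLOW(S) ⊇ FIRST(S) = {a,b}; new: +{a,b}
  S→a A: FOLLOW(A) ⊇ FOLLOW(S) ⊇ {$,a,b}; new: +{$}
  S→b B: FOLLOW(B) ⊇ FOLLOW(S) ⊇ {$,a,b}; new: +{$,a}
  S→b C: FOLLOW(C) ⊇ FOLLOW(S) ⊇ {$,a,b}; new: +{$,a,b}
  FOLLOW[S]={$,a,b}  FOLLOW[A]={$,a,b}  FOLLOW[B]={$,a,b}  FOLLOW[C]={$,a,b}
[2] (stable)
  FOLLOW[S]={$,a,b}  FOLLOW[A]={$,a,b}  FOLLOW[B]={$,a,b}  FOLLOW[C]={$,a,b}

FOLLOW(B) = ["$", "a", "b"]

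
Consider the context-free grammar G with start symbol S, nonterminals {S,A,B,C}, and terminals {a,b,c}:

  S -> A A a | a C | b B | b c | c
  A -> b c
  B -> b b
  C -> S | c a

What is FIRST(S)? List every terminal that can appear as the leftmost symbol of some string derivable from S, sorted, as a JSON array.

Compute FIRST by fixpoint:
pass 1:
  A via A→b c: +{b}
  B via B→b b: +{b}
  C via C→c a: +{c}
  S via S→A A a: +{b}
  S via S→a C: +{a}
  S via S→c: +{c}
  FIRST(S)={a,b,c}  FIRST(A)={b}  FIRST(B)={b}  FIRST(C)={c}
pass 2:
  C via C→S: +{a,b}
  FIRST(S)={a,b,c}  FIRST(A)={b}  FIRST(B)={b}  FIRST(C)={a,b,c}
pass 3: (no change)
  FIRST(S)={a,b,c}  FIRST(A)={b}  FIRST(B)={b}  FIRST(C)={a,b,c}

FIRST(S) = ["a", "b", "c"]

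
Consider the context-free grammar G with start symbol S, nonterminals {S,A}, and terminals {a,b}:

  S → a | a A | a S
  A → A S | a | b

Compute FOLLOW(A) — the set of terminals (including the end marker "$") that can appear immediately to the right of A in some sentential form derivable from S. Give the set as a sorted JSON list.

FIRST sets, iterate to fixpoint:
round 1:
  A via A→a: +{a}
  A via A→b: +{b}
  S via S→a: +{a}
  FIRST(S)={a}  FIRST(A)={a,b}
round 2: — fixpoint
  FIRST(S)={a}  FIRST(A)={a,b}

FOLLOW iteration:
initialize: $ ∈ FOLLOW(S)
[1]
  A→A S: FOLLOW(A) ⊇ FIRST(S) = {a}; new: +{a}
  A→A S: FOLLOW(S) ⊇ FOLLOW(A) ⊇ {a}; new: +{a}
  S→a A: FOLLOW(A) ⊇ FOLLOW(S) ⊇ {$,a}; new: +{$}
  FOLLOW[S]={$,a}  FOLLOW[A]={$,a}
[2] done
  FOLLOW[S]={$,a}  FOLLOW[A]={$,a}

FOLLOW(A) = ["$", "a"]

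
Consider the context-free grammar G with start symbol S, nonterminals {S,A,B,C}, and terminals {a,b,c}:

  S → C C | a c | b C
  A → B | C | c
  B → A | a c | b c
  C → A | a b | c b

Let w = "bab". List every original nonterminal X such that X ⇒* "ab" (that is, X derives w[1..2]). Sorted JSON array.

CNF form of G:
  S -> C C | T0 T2 | T1 C
  A -> T0 T1 | T0 T2 | T1 T2 | T2 T1 | c
  B -> T0 T1 | T0 T2 | T1 T2 | T2 T1 | c
  C -> T0 T1 | T0 T2 | T1 T2 | T2 T1 | c
  T0 -> a
  T1 -> b
  T2 -> c

CYK table (by increasing span) (cells [i..j] with 1 ≤ i ≤ j ≤ 2 only):
  T[1,1] 'a' = {T0}  orig:{}
  T[2,2] 'b' = {T1}  orig:{}
  T[1,2] 'ab' = {A,B,C}

Original NTs in T[1,2] deriving "ab": ["A", "B", "C"]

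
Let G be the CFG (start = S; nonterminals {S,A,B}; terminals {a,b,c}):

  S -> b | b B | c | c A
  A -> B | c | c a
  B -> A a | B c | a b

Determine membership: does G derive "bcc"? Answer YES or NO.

Convert to CNF:
  S -> T1 A | T2 B | b | c
  A -> A T0 | B T1 | T0 T2 | T1 T0 | c
  B -> A T0 | B T1 | T0 T2
  T0 -> a
  T1 -> c
  T2 -> b

Fill CYK table bottom-up:
  cell(0,0) b: {S,T2}  orig:{S}
  cell(1,1) c: {A,S,T1}  orig:{A,S}
  cell(2,2) c: {A,S,T1}  orig:{A,S}
  cell(0,1) bc: ∅
  cell(1,2) cc: {S}
  cell(0,2) bcc: ∅

S ∉ T[0,2] ⇒ NO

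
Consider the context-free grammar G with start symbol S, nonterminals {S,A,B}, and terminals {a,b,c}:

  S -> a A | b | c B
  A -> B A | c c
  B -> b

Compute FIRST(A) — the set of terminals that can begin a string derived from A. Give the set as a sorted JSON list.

Compute FIRST by fixpoint:
[1]
  A via A→c c: +{c}
  B via B→b: +{b}
  S via S→a A: +{a}
  S via S→b: +{b}
  S via S→c B: +{c}
  FIRST[S]={a,b,c}  FIRST[A]={c}  FIRST[B]={b}
[2]
  A via A→B A: +{b}
  FIRST[S]={a,b,c}  FIRST[A]={b,c}  FIRST[B]={b}
[3] (stable)
  FIRST[S]={a,b,c}  FIRST[A]={b,c}  FIRST[B]={b}

FIRST(A) = ["b", "c"]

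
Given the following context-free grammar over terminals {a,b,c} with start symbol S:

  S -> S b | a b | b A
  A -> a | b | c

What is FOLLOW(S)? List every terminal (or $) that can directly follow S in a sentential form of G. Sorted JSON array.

Compute FIRST by fixpoint:
iter 1:
  A via A→a: +{a}
  A via A→b: +{b}
  A via A→c: +{c}
  S via S→a b: +{a}
  S via S→b A: +{b}
  S: {a,b}  A: {a,b,c}
iter 2: — fixpoint
  S: {a,b}  A: {a,b,c}

Compute FOLLOW by fixpoint:
seed FOLLOW(S) with $
pass 1:
  S→S b: FOLLOW(S) ⊇ FIRST(b) = {b}; new: +{b}
  S→b A: FOLLOW(A) ⊇ FOLLOW(S) ⊇ {$,b}; new: +{$,b}
  FOLLOW(S)={$,b}  FOLLOW(A)={$,b}
pass 2: done
  FOLLOW(S)={$,b}  FOLLOW(A)={$,b}

FOLLOW(S) = ["$", "b"]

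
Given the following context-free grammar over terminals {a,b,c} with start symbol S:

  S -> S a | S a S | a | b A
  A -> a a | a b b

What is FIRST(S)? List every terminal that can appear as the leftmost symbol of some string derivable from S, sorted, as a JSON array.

FIRST iteration:
[1]
  A via A→a a: +{a}
  S via S→a: +{a}
  S via S→b A: +{b}
  FIRST(S)={a,b}  FIRST(A)={a}
[2] (stable)
  FIRST(S)={a,b}  FIRST(A)={a}

FIRST(S) = ["a", "b"]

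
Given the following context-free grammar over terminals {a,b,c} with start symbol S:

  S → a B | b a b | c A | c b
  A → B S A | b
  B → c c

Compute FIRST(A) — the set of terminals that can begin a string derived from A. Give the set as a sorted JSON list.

Compute FIRST by fixpoint:
iter 1:
  A via A→b: +{b}
  B via B→c c: +{c}
  S via S→a B: +{a}
  S via S→b a b: +{b}
  S via S→c A: +{c}
  S: {a,b,c}  A: {b}  B: {c}
iter 2:
  A via A→B S A: +{c}
  S: {a,b,c}  A: {b,c}  B: {c}
iter 3: done
  S: {a,b,c}  A: {b,c}  B: {c}

FIRST(A) = ["b", "c"]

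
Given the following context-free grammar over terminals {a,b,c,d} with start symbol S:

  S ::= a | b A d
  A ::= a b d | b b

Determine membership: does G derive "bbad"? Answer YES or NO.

CNF form of G:
  S -> T1 X4 | a
  A -> T0 X3 | T1 T1
  T0 -> a
  T1 -> b
  T2 -> d
  X3 -> T1 T2
  X4 -> A T2

CYK fill:
  [0..0]={T1}  "b"  orig:{}
  [1..1]={T1}  "b"  orig:{}
  [2..2]={S,T0}  "a"  orig:{S}
  [3..3]={T2}  "d"  orig:{}
  [0..1]={A}  "bb"
  [1..2]=∅  "ba"
  [2..3]=∅  "ad"
  [0..2]=∅  "bba"
  [1..3]=∅  "bad"
  [0..3]=∅  "bbad"

S ∉ T[0,3] ⇒ NO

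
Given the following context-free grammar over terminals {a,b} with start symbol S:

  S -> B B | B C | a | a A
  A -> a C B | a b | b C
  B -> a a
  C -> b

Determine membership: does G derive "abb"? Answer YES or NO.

Convert to CNF:
  S -> B B | B C | T0 A | a
  A -> T0 T1 | T0 X2 | T1 C
  B -> T0 T0
  C -> b
  T0 -> a
  T1 -> b
  X2 -> C B

CYK fill:
  T[0,0] 'a' = {S,T0}  orig:{S}
  T[1,1] 'b' = {C,T1}  orig:{C}
  T[2,2] 'b' = {C,T1}  orig:{C}
  T[0,1] 'ab' = {A}
  T[1,2] 'bb' = {A}
  T[0,2] 'abb' = {S}

S ∈ T[0,2] ⇒ YES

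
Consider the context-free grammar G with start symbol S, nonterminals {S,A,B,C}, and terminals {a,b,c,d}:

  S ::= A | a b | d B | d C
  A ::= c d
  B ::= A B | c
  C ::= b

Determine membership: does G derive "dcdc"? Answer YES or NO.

CNF form of G:
  S -> T0 T1 | T1 B | T1 C | T2 T3
  A -> T0 T1
  B -> A B | c
  C -> b
  T0 -> c
  T1 -> d
  T2 -> a
  T3 -> b

CYK fill:
  [0..0]={T1}  "d"  orig:{}
  [1..1]={B,T0}  "c"  orig:{B}
  [2..2]={T1}  "d"  orig:{}
  [3..3]={B,T0}  "c"  orig:{B}
  [0..1]={S}  "dc"
  [1..2]={A,S}  "cd"
  [2..3]={S}  "dc"
  [0..2]=∅  "dcd"
  [1..3]={B}  "cdc"
  [0..3]={S}  "dcdc"

S ∈ T[0,3] ⇒ YES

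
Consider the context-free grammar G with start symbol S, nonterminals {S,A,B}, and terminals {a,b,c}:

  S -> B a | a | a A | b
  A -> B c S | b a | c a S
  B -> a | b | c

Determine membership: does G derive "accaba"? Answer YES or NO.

CNF form of G:
  S -> B T2 | T2 A | a | b
  A -> B X3 | T0 X4 | T1 T2
  B -> a | b | c
  T0 -> c
  T1 -> b
  T2 -> a
  X3 -> T0 S
  X4 -> T2 S

Fill CYK table bottom-up:
  T[0,0] 'a' = {B,S,T2}  orig:{B,S}
  T[1,1] 'c' = {B,T0}  orig:{B}
  T[2,2] 'c' = {B,T0}  orig:{B}
  T[3,3] 'a' = {B,S,T2}  orig:{B,S}
  T[4,4] 'b' = {B,S,T1}  orig:{B,S}
  T[5,5] 'a' = {B,S,T2}  orig:{B,S}
  T[0,1] 'ac' = ∅
  T[1,2] 'cc' = ∅
  T[2,3] 'ca' = {S,X3}  orig:{S}
  T[3,4] 'ab' = {X4}  orig:{}
  T[4,5] 'ba' = {A,S}
  T[0,2] 'acc' = ∅
  T[1,3] 'cca' = {A,X3}  orig:{A}
  T[2,4] 'cab' = {A}
  T[3,5] 'aba' = {S,X4}  orig:{S}
  T[0,3] 'acca' = {A,S}
  T[1,4] 'ccab' = ∅
  T[2,5] 'caba' = {A,X3}  orig:{A}
  T[0,4] 'accab' = ∅
  T[1,5] 'ccaba' = {A}
  T[0,5] 'accaba' = {S}

S ∈ T[0,5] ⇒ YES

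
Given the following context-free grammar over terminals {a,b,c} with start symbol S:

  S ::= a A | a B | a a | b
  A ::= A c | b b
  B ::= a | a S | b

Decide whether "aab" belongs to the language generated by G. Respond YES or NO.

Convert to CNF:
  S -> T2 A | T2 B | T2 T2 | b
  A -> A T0 | T1 T1
  B -> T2 S | a | b
  T0 -> c
  T1 -> b
  T2 -> a

Fill CYK table bottom-up:
  cell(0,0) a: {B,T2}  orig:{B}
  cell(1,1) a: {B,T2}  orig:{B}
  cell(2,2) b: {B,S,T1}  orig:{B,S}
  cell(0,1) aa: {S}
  cell(1,2) ab: {B,S}
  cell(0,2) aab: {B,S}

S ∈ T[0,2] ⇒ YES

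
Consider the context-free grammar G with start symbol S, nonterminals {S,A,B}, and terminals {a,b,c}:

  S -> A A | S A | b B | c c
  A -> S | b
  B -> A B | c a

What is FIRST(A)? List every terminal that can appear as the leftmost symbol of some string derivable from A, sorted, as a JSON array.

FIRST iteration:
[1]
  A via A→b: +{b}
  B via B→A B: +{b}
  B via B→c a: +{c}
  S via S→A A: +{b}
  S via S→c c: +{c}
  FIRST[S]={b,c}  FIRST[A]={b}  FIRST[B]={b,c}
[2]
  A via A→S: +{c}
  FIRST[S]={b,c}  FIRST[A]={b,c}  FIRST[B]={b,c}
[3] done
  FIRST[S]={b,c}  FIRST[A]={b,c}  FIRST[B]={b,c}

FIRST(A) = ["b", "c"]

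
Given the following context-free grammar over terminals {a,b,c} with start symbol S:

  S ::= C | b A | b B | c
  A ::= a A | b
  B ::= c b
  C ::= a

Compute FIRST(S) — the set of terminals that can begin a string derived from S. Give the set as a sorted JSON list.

FIRST sets, iterate to fixpoint:
pass 1:
  A via A→a A: +{a}
  A via A→b: +{b}
  B via B→c b: +{c}
  C via C→a: +{a}
  S via S→C: +{a}
  S via S→b A: +{b}
  S via S→c: +{c}
  FIRST(S)={a,b,c}  FIRST(A)={a,b}  FIRST(B)={c}  FIRST(C)={a}
pass 2: done
  FIRST(S)={a,b,c}  FIRST(A)={a,b}  FIRST(B)={c}  FIRST(C)={a}

FIRST(S) = ["a", "b", "c"]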